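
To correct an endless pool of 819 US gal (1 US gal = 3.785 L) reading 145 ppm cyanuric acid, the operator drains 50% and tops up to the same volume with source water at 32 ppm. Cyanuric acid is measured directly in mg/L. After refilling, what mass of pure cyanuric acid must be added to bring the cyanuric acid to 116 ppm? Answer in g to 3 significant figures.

Volume: 819 US gal × 3.785 L/gal = 3,100 L.
After draining 50% and refilling: 145 × 0.50 + 32 × 0.50 = 88.5 ppm.
Deficit to target: 116 − 88.5 = 27.5 mg/L.
Mass: 27.5 mg/L × 3,100 L = 85.25 g cyanuric acid.

85.2 g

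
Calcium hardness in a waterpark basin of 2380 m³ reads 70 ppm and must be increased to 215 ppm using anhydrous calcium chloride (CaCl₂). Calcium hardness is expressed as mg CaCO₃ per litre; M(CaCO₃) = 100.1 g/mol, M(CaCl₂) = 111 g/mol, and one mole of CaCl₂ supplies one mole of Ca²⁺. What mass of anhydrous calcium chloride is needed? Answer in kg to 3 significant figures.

Volume: 2380 m³ = 2,380,000 L.
Hardness to add: (215 − 70) = 145 mg/L as CaCO₃ × 2,380,000 L = 345,100 g as CaCO₃.
Moles of Ca²⁺ (1 mol Ca²⁺ ≡ 1 mol CaCO₃): 345,100 / 100.1 g/mol = 3448 mol.
Mass of CaCl₂: 3448 × 111 = 382,700 g.

383 kg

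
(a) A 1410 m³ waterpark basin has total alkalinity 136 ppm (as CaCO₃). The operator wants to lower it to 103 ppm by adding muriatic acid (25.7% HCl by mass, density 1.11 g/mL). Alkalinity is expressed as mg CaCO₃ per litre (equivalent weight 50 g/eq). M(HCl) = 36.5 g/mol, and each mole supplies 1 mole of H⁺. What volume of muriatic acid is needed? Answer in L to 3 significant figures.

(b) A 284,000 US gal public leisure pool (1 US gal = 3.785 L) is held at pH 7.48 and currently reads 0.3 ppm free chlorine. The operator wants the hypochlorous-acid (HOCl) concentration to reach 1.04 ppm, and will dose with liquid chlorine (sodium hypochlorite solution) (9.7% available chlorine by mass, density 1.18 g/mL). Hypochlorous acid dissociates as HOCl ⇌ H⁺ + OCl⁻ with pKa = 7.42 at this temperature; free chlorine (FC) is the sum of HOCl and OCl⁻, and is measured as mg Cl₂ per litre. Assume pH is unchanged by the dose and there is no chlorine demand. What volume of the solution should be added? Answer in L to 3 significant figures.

(a) Volume: 1410 m³ = 1,410,000 L.
(a) Alkalinity to neutralize: (136 − 103) = 33 mg/L as CaCO₃ × 1,410,000 L = 46,530 g as CaCO₃.
(a) Equivalents of H⁺ required: 46,530 ÷ 50 g/eq = 930.6 eq = 930.6 mol HCl.
(a) Mass of HCl: 930.6 × 36.5 = 33,970 g.
(a) Mass of 25.7% solution: 33,970 / 0.257 = 132,200 g.
(a) Volume: 132,200 g ÷ 1.11 g/mL = 119,100 mL.

(b) Volume: 284,000 US gal × 3.785 L/gal = 1,074,940 L.
(b) [OCl⁻]/[HOCl] = 10^(pH − pKa) = 10^(7.48 − 7.42) = 1.148; fraction as HOCl = 1/(1 + 1.148) = 0.4655.
(b) Free chlorine required for 1.04 ppm HOCl: 1.04 / 0.4655 = 2.234 ppm.
(b) FC to add: 2.234 − 0.3 = 1.934 mg/L as Cl₂.
(b) Cl₂ equivalent: 1.934 mg/L × 1,074,940 L = 2079 g.
(b) Product at 9.7% available Cl: 2079 / 0.097 = 21,430 g.
(b) Volume: 21,430 g ÷ 1.18 g/mL = 18,160 mL.

(a) 119 L; (b) 18.2 L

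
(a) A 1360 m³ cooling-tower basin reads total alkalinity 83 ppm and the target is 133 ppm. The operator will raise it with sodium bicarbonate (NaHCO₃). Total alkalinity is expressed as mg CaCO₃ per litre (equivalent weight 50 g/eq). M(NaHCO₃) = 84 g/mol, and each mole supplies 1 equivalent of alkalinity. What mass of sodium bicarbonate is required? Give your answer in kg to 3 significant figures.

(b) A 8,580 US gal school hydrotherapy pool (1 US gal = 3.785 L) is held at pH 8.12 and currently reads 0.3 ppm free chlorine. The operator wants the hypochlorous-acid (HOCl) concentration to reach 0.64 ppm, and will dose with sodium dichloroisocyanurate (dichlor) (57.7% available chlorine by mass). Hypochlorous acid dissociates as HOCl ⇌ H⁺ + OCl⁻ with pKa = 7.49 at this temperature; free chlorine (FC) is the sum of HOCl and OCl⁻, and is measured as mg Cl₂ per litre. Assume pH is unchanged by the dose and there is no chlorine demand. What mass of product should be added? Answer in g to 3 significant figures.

(a) 114 kg; (b) 173 g

(a) Volume: 1360 m³ = 1,360,000 L.
(a) Alkalinity to add: (133 − 83) = 50 mg/L as CaCO₃ × 1,360,000 L = 68,000 g as CaCO₃.
(a) Equivalents: 68,000 g ÷ 50 g/eq = 1360 eq.
(a) NaHCO₃ supplies 1 eq per mole → 1360 mol.
(a) Mass: 1360 mol × 84 g/mol = 114,200 g.

(b) Volume: 8,580 US gal × 3.785 L/gal = 32,475 L.
(b) [OCl⁻]/[HOCl] = 10^(pH − pKa) = 10^(8.12 − 7.49) = 4.266; fraction as HOCl = 1/(1 + 4.266) = 0.1899.
(b) Free chlorine required for 0.64 ppm HOCl: 0.64 / 0.1899 = 3.37 ppm.
(b) FC to add: 3.37 − 0.3 = 3.07 mg/L as Cl₂.
(b) Cl₂ equivalent: 3.07 mg/L × 32,475 L = 99.7 g.
(b) Product at 57.7% available Cl: 99.7 / 0.577 = 172.8 g.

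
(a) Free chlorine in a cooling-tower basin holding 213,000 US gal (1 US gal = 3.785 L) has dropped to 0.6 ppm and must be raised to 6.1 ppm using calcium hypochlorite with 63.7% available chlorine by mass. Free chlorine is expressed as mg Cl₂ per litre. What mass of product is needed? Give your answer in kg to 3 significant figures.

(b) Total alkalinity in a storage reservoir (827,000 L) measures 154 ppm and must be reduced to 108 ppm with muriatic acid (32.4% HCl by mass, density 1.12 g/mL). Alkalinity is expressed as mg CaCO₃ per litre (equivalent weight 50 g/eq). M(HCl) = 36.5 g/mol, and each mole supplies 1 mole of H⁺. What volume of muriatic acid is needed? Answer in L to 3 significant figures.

(a) 6.96 kg; (b) 76.5 L

(a) Volume: 213,000 US gal × 3.785 L/gal = 806,205 L.
(a) Chlorine deficit: 6.1 − 0.6 = 5.5 ppm = 5.5 mg/L as Cl₂.
(a) Cl₂ equivalent needed: 5.5 mg/L × 806,205 L = 4,434,000 mg = 4434 g.
(a) Product at 63.7% available chlorine: 4434 / 0.637 = 6961 g.

(b) Alkalinity to neutralize: (154 − 108) = 46 mg/L as CaCO₃ × 827,000 L = 38,040 g as CaCO₃.
(b) Equivalents of H⁺ required: 38,040 ÷ 50 g/eq = 760.8 eq = 760.8 mol HCl.
(b) Mass of HCl: 760.8 × 36.5 = 27,770 g.
(b) Mass of 32.4% solution: 27,770 / 0.324 = 85,710 g.
(b) Volume: 85,710 g ÷ 1.12 g/mL = 76,530 mL.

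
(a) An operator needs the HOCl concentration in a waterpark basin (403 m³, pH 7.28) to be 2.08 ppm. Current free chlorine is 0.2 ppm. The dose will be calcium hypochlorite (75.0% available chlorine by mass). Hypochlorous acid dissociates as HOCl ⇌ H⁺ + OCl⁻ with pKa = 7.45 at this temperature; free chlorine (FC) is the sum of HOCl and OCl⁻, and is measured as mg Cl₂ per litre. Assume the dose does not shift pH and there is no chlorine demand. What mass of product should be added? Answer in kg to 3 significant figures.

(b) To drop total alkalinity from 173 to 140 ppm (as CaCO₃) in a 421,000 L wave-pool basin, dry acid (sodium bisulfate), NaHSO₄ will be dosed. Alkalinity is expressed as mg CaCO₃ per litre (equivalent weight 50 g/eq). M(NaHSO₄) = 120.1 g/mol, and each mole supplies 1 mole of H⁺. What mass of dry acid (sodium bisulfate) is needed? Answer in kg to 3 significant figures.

(a) Volume: 403 m³ = 403,000 L.
(a) [OCl⁻]/[HOCl] = 10^(pH − pKa) = 10^(7.28 − 7.45) = 0.6761; fraction as HOCl = 1/(1 + 0.6761) = 0.5966.
(a) Free chlorine required for 2.08 ppm HOCl: 2.08 / 0.5966 = 3.486 ppm.
(a) FC to add: 3.486 − 0.2 = 3.286 mg/L as Cl₂.
(a) Cl₂ equivalent: 3.286 mg/L × 403,000 L = 1324 g.
(a) Product at 75.0% available Cl: 1324 / 0.75 = 1766 g.

(b) Alkalinity to neutralize: (173 − 140) = 33 mg/L as CaCO₃ × 421,000 L = 13,890 g as CaCO₃.
(b) Equivalents of H⁺ required: 13,890 ÷ 50 g/eq = 277.9 eq = 277.9 mol NaHSO₄.
(b) Mass of NaHSO₄: 277.9 × 120.1 = 33,370 g.

(a) 1.77 kg; (b) 33.4 kg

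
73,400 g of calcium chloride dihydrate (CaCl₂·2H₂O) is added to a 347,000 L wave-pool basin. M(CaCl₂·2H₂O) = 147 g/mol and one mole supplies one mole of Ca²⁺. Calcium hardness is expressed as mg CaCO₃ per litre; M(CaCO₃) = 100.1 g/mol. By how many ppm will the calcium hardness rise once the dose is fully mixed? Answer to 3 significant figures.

144 ppm

Moles of Ca²⁺: 73,400 g ÷ 147 g/mol = 499.3 mol.
As CaCO₃: 499.3 mol × 100.1 g/mol = 49,980 g.
Rise: 49,980 g / 347,000 L × 1000 = 144 mg/L.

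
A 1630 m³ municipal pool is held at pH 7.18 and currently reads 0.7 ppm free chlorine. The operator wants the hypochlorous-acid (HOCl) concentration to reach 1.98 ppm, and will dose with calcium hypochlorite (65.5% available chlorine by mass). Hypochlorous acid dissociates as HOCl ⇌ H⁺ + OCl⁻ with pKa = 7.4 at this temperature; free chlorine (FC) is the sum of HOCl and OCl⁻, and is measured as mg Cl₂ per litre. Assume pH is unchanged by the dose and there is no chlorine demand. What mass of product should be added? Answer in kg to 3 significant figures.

6.15 kg

Volume: 1630 m³ = 1,630,000 L.
[OCl⁻]/[HOCl] = 10^(pH − pKa) = 10^(7.18 − 7.4) = 0.6026; fraction as HOCl = 1/(1 + 0.6026) = 0.624.
Free chlorine required for 1.98 ppm HOCl: 1.98 / 0.624 = 3.173 ppm.
FC to add: 3.173 − 0.7 = 2.473 mg/L as Cl₂.
Cl₂ equivalent: 2.473 mg/L × 1,630,000 L = 4031 g.
Product at 65.5% available Cl: 4031 / 0.655 = 6154 g.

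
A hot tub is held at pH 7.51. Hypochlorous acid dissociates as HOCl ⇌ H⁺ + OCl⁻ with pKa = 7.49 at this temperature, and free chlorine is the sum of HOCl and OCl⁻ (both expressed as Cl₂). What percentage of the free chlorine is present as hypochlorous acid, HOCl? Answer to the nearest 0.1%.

48.8%

[OCl⁻]/[HOCl] = 10^(pH − pKa) = 10^(7.51 − 7.49) = 10^0.02 = 1.047.
Fraction as HOCl = 1 / (1 + 1.047) = 0.4885.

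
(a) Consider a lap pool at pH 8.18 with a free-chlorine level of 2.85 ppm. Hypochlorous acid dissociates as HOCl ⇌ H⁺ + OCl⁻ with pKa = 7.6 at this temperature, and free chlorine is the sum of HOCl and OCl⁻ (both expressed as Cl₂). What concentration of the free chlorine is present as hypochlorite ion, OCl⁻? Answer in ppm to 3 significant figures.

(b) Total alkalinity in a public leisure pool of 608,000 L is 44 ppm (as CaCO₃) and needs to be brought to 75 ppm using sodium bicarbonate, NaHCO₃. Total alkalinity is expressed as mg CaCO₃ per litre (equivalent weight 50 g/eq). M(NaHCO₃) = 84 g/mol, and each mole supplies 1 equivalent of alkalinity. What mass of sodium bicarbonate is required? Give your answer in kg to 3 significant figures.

(a) 2.26 ppm; (b) 31.7 kg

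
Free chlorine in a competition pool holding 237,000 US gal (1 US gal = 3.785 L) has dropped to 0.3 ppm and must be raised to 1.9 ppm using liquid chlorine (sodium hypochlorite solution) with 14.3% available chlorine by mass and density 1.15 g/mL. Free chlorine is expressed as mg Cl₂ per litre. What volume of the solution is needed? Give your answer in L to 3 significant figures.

Volume: 237,000 US gal × 3.785 L/gal = 897,045 L.
Chlorine deficit: 1.9 − 0.3 = 1.6 ppm = 1.6 mg/L as Cl₂.
Cl₂ equivalent needed: 1.6 mg/L × 897,045 L = 1,435,000 mg = 1435 g.
Product at 14.3% available chlorine: 1435 / 0.143 = 10,040 g.
Volume at density 1.15 g/mL: 10,040 g ÷ 1.15 g/mL = 8728 mL.

8.73 L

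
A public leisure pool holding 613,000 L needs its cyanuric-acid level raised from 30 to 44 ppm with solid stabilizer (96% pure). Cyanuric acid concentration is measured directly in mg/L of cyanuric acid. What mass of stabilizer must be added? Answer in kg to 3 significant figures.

CYA to add: (44 − 30) = 14 mg/L × 613,000 L = 8582 g cyanuric acid.
At 96% purity: 8582 / 0.96 = 8940 g product.

8.94 kg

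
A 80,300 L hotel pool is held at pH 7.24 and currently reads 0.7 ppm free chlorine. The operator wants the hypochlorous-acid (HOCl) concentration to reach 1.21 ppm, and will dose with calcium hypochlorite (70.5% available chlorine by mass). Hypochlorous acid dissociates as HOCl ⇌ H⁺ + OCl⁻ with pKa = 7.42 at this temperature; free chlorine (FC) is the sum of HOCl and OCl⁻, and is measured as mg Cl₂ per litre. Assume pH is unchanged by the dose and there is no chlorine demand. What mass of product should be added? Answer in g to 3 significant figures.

149 g

[OCl⁻]/[HOCl] = 10^(pH − pKa) = 10^(7.24 − 7.42) = 0.6607; fraction as HOCl = 1/(1 + 0.6607) = 0.6022.
Free chlorine required for 1.21 ppm HOCl: 1.21 / 0.6022 = 2.009 ppm.
FC to add: 2.009 − 0.7 = 1.309 mg/L as Cl₂.
Cl₂ equivalent: 1.309 mg/L × 80,300 L = 105.1 g.
Product at 70.5% available Cl: 105.1 / 0.705 = 149.1 g.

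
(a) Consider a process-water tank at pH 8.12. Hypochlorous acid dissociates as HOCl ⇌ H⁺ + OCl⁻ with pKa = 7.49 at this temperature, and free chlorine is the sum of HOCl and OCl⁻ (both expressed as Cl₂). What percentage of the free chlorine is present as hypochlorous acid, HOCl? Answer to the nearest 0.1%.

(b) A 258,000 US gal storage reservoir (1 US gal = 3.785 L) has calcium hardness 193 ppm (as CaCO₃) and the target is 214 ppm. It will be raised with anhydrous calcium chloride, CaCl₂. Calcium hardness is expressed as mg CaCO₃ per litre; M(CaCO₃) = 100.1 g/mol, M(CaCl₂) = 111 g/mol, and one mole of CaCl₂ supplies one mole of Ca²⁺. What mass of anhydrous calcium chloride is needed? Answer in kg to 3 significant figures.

(a) 19.0%; (b) 22.7 kg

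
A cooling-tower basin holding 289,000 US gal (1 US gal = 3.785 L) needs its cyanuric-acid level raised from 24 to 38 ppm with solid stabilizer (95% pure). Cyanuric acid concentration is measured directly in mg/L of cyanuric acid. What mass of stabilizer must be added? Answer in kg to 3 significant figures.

Volume: 289,000 US gal × 3.785 L/gal = 1,093,865 L.
CYA to add: (38 − 24) = 14 mg/L × 1,093,865 L = 15,310 g cyanuric acid.
At 95% purity: 15,310 / 0.95 = 16,120 g product.

16.1 kg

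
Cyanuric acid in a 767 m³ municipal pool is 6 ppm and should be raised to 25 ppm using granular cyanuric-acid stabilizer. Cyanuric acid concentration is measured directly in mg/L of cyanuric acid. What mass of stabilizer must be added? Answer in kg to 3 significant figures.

14.6 kg

Volume: 767 m³ = 767,000 L.
CYA to add: (25 − 6) = 19 mg/L × 767,000 L = 14,570 g cyanuric acid.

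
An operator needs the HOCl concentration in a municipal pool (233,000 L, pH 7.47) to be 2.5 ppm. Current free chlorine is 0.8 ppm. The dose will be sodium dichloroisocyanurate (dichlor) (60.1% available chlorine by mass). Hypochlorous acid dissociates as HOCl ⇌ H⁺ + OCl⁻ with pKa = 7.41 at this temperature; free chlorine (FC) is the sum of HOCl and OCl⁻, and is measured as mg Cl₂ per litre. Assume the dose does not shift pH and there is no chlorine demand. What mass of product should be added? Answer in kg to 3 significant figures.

[OCl⁻]/[HOCl] = 10^(pH − pKa) = 10^(7.47 − 7.41) = 1.148; fraction as HOCl = 1/(1 + 1.148) = 0.4655.
Free chlorine required for 2.5 ppm HOCl: 2.5 / 0.4655 = 5.37 ppm.
FC to add: 5.37 − 0.8 = 4.57 mg/L as Cl₂.
Cl₂ equivalent: 4.57 mg/L × 233,000 L = 1065 g.
Product at 60.1% available Cl: 1065 / 0.601 = 1772 g.

1.77 kg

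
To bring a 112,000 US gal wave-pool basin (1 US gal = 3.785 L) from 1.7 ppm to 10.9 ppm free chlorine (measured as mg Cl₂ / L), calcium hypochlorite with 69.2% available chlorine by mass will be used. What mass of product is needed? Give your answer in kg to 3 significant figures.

5.64 kg

Volume: 112,000 US gal × 3.785 L/gal = 423,920 L.
Chlorine deficit: 10.9 − 1.7 = 9.2 ppm = 9.2 mg/L as Cl₂.
Cl₂ equivalent needed: 9.2 mg/L × 423,920 L = 3,900,000 mg = 3900 g.
Product at 69.2% available chlorine: 3900 / 0.692 = 5636 g.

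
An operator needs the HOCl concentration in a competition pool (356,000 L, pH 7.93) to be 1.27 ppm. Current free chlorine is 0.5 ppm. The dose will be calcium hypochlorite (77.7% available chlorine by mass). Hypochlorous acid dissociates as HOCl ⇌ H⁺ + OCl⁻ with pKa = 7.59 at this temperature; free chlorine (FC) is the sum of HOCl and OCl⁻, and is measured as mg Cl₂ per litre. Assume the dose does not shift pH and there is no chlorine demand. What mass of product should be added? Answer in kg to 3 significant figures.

1.63 kg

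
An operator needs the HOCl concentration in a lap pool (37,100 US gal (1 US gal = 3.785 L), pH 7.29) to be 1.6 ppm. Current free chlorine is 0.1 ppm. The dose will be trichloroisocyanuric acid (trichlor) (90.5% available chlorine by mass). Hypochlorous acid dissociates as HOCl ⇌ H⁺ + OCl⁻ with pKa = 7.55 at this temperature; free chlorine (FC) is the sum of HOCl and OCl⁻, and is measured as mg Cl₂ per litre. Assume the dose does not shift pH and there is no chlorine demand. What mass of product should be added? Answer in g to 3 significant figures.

Volume: 37,100 US gal × 3.785 L/gal = 140,424 L.
[OCl⁻]/[HOCl] = 10^(pH − pKa) = 10^(7.29 − 7.55) = 0.5495; fraction as HOCl = 1/(1 + 0.5495) = 0.6454.
Free chlorine required for 1.6 ppm HOCl: 1.6 / 0.6454 = 2.479 ppm.
FC to add: 2.479 − 0.1 = 2.379 mg/L as Cl₂.
Cl₂ equivalent: 2.379 mg/L × 140,424 L = 334.1 g.
Product at 90.5% available Cl: 334.1 / 0.905 = 369.2 g.

369 g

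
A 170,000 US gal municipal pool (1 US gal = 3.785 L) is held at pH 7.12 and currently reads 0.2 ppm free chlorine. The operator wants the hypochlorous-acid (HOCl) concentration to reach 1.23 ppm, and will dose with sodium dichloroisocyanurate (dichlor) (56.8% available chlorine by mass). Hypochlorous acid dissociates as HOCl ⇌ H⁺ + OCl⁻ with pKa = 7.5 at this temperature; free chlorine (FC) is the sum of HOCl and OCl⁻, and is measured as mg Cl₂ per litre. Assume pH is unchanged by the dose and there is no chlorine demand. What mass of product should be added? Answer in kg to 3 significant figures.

1.75 kg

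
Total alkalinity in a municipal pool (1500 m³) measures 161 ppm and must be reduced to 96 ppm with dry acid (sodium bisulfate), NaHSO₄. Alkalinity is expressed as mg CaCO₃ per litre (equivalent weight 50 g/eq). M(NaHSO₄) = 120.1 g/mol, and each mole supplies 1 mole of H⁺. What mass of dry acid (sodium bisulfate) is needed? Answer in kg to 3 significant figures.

Volume: 1500 m³ = 1,500,000 L.
Alkalinity to neutralize: (161 − 96) = 65 mg/L as CaCO₃ × 1,500,000 L = 97,500 g as CaCO₃.
Equivalents of H⁺ required: 97,500 ÷ 50 g/eq = 1950 eq = 1950 mol NaHSO₄.
Mass of NaHSO₄: 1950 × 120.1 = 234,200 g.

234 kg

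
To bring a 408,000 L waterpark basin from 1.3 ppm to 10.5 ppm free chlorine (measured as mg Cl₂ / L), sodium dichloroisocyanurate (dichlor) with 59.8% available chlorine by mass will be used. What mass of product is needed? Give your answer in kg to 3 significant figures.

Chlorine deficit: 10.5 − 1.3 = 9.2 ppm = 9.2 mg/L as Cl₂.
Cl₂ equivalent needed: 9.2 mg/L × 408,000 L = 3,754,000 mg = 3754 g.
Product at 59.8% available chlorine: 3754 / 0.598 = 6277 g.

6.28 kg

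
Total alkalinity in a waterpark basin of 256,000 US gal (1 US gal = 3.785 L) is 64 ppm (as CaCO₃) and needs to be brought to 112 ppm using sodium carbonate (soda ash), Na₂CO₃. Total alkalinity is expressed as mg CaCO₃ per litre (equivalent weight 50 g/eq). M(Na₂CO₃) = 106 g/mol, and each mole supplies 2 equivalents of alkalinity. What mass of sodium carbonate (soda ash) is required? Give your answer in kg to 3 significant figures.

49.3 kg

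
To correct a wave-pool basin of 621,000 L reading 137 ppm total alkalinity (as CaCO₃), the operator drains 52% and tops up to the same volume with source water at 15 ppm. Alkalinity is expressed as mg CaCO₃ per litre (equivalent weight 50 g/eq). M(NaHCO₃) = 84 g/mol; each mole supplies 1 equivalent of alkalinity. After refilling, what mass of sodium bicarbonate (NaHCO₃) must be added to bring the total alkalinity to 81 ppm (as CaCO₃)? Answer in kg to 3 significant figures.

7.76 kg

After draining 52% and refilling: 137 × 0.48 + 15 × 0.52 = 73.56 ppm.
Deficit to target: 81 − 73.56 = 7.44 mg/L.
As CaCO₃: 7.44 mg/L × 621,000 L = 4620 g; ÷ 50 g/eq ÷ 1 = 92.4 mol NaHCO₃.
Mass: 92.4 × 84 = 7762 g.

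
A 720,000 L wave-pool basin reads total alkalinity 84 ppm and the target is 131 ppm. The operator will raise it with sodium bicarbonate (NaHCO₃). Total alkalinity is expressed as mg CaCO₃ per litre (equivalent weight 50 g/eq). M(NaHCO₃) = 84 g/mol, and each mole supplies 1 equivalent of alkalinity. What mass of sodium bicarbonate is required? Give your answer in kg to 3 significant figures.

56.9 kg

Alkalinity to add: (131 − 84) = 47 mg/L as CaCO₃ × 720,000 L = 33,840 g as CaCO₃.
Equivalents: 33,840 g ÷ 50 g/eq = 676.8 eq.
NaHCO₃ supplies 1 eq per mole → 676.8 mol.
Mass: 676.8 mol × 84 g/mol = 56,850 g.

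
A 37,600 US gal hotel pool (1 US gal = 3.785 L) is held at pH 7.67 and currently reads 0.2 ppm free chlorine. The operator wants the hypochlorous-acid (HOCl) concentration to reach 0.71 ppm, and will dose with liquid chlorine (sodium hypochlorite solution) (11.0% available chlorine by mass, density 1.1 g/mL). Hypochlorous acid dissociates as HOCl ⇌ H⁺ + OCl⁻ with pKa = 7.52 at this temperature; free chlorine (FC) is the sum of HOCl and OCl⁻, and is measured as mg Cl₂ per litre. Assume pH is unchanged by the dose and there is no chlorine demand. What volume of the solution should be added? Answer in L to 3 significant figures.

1.78 L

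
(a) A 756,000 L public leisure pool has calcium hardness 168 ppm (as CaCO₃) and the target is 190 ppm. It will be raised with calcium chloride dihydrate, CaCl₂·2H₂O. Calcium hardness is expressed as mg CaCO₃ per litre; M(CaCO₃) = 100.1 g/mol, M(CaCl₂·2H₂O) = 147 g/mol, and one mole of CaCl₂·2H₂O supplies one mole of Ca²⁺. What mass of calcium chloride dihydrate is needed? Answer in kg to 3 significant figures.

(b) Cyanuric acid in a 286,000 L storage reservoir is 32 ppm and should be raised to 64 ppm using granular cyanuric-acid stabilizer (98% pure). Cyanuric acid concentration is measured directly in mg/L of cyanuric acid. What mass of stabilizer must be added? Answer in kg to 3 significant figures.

(a) Hardness to add: (190 − 168) = 22 mg/L as CaCO₃ × 756,000 L = 16,630 g as CaCO₃.
(a) Moles of Ca²⁺ (1 mol Ca²⁺ ≡ 1 mol CaCO₃): 16,630 / 100.1 g/mol = 166.2 mol.
(a) Mass of CaCl₂·2H₂O: 166.2 × 147 = 24,420 g.

(b) CYA to add: (64 − 32) = 32 mg/L × 286,000 L = 9152 g cyanuric acid.
(b) At 98% purity: 9152 / 0.98 = 9339 g product.

(a) 24.4 kg; (b) 9.34 kg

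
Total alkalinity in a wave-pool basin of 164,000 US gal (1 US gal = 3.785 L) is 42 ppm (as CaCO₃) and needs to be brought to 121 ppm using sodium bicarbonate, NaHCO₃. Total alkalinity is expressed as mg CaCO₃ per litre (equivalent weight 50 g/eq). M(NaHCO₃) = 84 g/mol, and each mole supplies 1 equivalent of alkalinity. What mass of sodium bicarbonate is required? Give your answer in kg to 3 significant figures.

82.4 kg

Volume: 164,000 US gal × 3.785 L/gal = 620,740 L.
Alkalinity to add: (121 − 42) = 79 mg/L as CaCO₃ × 620,740 L = 49,040 g as CaCO₃.
Equivalents: 49,040 g ÷ 50 g/eq = 980.8 eq.
NaHCO₃ supplies 1 eq per mole → 980.8 mol.
Mass: 980.8 mol × 84 g/mol = 82,380 g.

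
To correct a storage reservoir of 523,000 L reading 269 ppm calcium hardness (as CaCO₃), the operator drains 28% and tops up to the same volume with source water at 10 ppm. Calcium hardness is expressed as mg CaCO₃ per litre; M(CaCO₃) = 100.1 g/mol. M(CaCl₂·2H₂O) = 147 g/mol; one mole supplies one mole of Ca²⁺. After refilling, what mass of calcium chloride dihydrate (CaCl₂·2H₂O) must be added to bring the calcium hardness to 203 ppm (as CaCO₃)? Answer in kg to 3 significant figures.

After draining 28% and refilling: 269 × 0.72 + 10 × 0.28 = 196.48 ppm.
Deficit to target: 203 − 196.48 = 6.52 mg/L.
As CaCO₃: 6.52 mg/L × 523,000 L = 3410 g; ÷ 100.1 = 34.07 mol Ca²⁺.
Mass: 34.07 × 147 = 5008 g.

5.01 kg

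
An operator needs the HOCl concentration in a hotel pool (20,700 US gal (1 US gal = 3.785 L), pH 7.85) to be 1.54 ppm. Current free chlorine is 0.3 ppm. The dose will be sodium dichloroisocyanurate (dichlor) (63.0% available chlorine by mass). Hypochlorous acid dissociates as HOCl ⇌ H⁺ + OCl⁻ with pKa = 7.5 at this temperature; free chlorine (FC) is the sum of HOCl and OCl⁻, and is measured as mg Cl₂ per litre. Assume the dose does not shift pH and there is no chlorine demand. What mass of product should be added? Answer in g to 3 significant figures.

Volume: 20,700 US gal × 3.785 L/gal = 78,350 L.
[OCl⁻]/[HOCl] = 10^(pH − pKa) = 10^(7.85 − 7.5) = 2.239; fraction as HOCl = 1/(1 + 2.239) = 0.3088.
Free chlorine required for 1.54 ppm HOCl: 1.54 / 0.3088 = 4.988 ppm.
FC to add: 4.988 − 0.3 = 4.688 mg/L as Cl₂.
Cl₂ equivalent: 4.688 mg/L × 78,350 L = 367.3 g.
Product at 63.0% available Cl: 367.3 / 0.63 = 583 g.

583 g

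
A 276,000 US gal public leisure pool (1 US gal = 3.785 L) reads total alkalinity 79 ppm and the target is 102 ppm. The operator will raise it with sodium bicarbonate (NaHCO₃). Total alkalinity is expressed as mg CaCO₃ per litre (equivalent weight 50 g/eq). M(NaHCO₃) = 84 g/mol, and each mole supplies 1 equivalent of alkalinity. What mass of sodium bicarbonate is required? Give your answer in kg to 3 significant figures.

40.4 kg

Volume: 276,000 US gal × 3.785 L/gal = 1,044,660 L.
Alkalinity to add: (102 − 79) = 23 mg/L as CaCO₃ × 1,044,660 L = 24,030 g as CaCO₃.
Equivalents: 24,030 g ÷ 50 g/eq = 480.5 eq.
NaHCO₃ supplies 1 eq per mole → 480.5 mol.
Mass: 480.5 mol × 84 g/mol = 40,370 g.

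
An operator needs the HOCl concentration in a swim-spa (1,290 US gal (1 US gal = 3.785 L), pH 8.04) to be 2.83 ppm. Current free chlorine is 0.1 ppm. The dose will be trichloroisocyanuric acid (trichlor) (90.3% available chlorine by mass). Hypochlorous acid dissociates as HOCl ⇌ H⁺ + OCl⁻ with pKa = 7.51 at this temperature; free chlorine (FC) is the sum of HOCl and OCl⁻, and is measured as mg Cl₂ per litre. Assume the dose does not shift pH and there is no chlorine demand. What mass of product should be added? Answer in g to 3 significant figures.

Volume: 1,290 US gal × 3.785 L/gal = 4,883 L.
[OCl⁻]/[HOCl] = 10^(pH − pKa) = 10^(8.04 − 7.51) = 3.388; fraction as HOCl = 1/(1 + 3.388) = 0.2279.
Free chlorine required for 2.83 ppm HOCl: 2.83 / 0.2279 = 12.42 ppm.
FC to add: 12.42 − 0.1 = 12.32 mg/L as Cl₂.
Cl₂ equivalent: 12.32 mg/L × 4,883 L = 60.15 g.
Product at 90.3% available Cl: 60.15 / 0.903 = 66.61 g.

66.6 g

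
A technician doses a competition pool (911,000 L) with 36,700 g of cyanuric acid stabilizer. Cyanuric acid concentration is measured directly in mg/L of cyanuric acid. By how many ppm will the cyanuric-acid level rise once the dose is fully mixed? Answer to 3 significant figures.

Rise: 36,700 g / 911,000 L × 1000 = 40.29 mg/L.

40.3 ppm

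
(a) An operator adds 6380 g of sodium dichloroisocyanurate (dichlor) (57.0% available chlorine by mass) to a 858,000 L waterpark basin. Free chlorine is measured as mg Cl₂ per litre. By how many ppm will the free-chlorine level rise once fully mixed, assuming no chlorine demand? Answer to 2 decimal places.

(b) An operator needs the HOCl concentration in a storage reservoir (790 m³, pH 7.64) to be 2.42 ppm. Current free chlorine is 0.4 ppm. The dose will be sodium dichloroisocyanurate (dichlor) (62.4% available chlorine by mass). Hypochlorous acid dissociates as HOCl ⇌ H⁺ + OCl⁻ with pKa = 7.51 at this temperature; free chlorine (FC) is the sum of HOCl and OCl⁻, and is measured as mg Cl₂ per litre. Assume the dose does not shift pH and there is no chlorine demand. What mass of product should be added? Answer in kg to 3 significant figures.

(a) Available chlorine delivered: 6380 g × 0.57 = 3637 g as Cl₂.
(a) Concentration rise: 3637 g / 858,000 L = 4.238 mg/L = 4.24 ppm.

(b) Volume: 790 m³ = 790,000 L.
(b) [OCl⁻]/[HOCl] = 10^(pH − pKa) = 10^(7.64 − 7.51) = 1.349; fraction as HOCl = 1/(1 + 1.349) = 0.4257.
(b) Free chlorine required for 2.42 ppm HOCl: 2.42 / 0.4257 = 5.684 ppm.
(b) FC to add: 5.684 − 0.4 = 5.284 mg/L as Cl₂.
(b) Cl₂ equivalent: 5.284 mg/L × 790,000 L = 4175 g.
(b) Product at 62.4% available Cl: 4175 / 0.624 = 6690 g.

(a) 4.24 ppm; (b) 6.69 kg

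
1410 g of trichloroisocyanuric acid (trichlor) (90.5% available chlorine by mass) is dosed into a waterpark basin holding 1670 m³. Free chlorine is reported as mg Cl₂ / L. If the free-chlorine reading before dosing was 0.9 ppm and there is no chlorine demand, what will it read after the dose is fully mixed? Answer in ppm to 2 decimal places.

Volume: 1670 m³ = 1,670,000 L.
Available chlorine delivered: 1410 g × 0.905 = 1276 g as Cl₂.
Concentration rise: 1276 g / 1,670,000 L = 0.7641 mg/L = 0.76 ppm.
Final FC: 0.9 + 0.76 = 1.66 ppm.

1.66 ppm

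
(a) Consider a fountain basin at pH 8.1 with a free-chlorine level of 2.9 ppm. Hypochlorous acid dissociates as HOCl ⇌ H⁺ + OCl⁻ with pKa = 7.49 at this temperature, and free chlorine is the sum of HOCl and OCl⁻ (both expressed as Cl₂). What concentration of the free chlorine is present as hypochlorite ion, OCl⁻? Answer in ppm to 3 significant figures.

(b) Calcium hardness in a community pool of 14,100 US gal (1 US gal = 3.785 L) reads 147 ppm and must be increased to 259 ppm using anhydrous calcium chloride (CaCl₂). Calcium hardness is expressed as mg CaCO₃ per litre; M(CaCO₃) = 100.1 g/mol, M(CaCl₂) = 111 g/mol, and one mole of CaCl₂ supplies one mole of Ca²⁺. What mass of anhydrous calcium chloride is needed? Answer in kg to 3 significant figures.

(a) [OCl⁻]/[HOCl] = 10^(pH − pKa) = 10^(8.1 − 7.49) = 10^0.61 = 4.074.
(a) Fraction as HOCl = 1 / (1 + 4.074) = 0.1971.
(a) OCl⁻ = (1 − 0.1971) × 2.9 ppm = 2.328 ppm.

(b) Volume: 14,100 US gal × 3.785 L/gal = 53,368 L.
(b) Hardness to add: (259 − 147) = 112 mg/L as CaCO₃ × 53,368 L = 5977 g as CaCO₃.
(b) Moles of Ca²⁺ (1 mol Ca²⁺ ≡ 1 mol CaCO₃): 5977 / 100.1 g/mol = 59.71 mol.
(b) Mass of CaCl₂: 59.71 × 111 = 6628 g.

(a) 2.33 ppm; (b) 6.63 kg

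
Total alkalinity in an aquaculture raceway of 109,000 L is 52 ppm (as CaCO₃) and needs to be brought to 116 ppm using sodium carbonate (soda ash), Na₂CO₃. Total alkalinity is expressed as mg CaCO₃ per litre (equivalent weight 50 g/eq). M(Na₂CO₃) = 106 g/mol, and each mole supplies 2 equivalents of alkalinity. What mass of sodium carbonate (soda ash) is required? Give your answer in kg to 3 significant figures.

7.39 kg

Alkalinity to add: (116 − 52) = 64 mg/L as CaCO₃ × 109,000 L = 6976 g as CaCO₃.
Equivalents: 6976 g ÷ 50 g/eq = 139.5 eq.
Each mole of Na₂CO₃ supplies 2 eq, so 139.5 / 2 = 69.76 mol.
Mass: 69.76 mol × 106 g/mol = 7395 g.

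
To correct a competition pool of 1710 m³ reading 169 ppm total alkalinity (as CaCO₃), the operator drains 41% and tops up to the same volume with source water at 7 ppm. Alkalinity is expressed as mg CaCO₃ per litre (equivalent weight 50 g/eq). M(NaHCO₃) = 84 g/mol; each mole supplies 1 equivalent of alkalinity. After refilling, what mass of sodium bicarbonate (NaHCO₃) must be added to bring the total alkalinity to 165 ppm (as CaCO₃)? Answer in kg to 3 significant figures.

179 kg

Volume: 1710 m³ = 1,710,000 L.
After draining 41% and refilling: 169 × 0.59 + 7 × 0.41 = 102.58 ppm.
Deficit to target: 165 − 102.58 = 62.42 mg/L.
As CaCO₃: 62.42 mg/L × 1,710,000 L = 106,700 g; ÷ 50 g/eq ÷ 1 = 2135 mol NaHCO₃.
Mass: 2135 × 84 = 179,300 g.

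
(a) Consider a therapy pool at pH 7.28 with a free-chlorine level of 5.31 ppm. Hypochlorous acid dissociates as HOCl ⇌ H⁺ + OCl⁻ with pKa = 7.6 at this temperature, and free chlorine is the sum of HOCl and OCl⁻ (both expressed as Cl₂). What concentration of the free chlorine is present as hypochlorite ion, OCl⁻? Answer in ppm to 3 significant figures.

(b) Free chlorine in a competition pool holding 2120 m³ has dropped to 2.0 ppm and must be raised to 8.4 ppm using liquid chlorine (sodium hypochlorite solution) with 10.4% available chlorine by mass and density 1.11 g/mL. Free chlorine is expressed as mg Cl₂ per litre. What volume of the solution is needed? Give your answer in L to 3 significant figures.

(a) 1.72 ppm; (b) 118 L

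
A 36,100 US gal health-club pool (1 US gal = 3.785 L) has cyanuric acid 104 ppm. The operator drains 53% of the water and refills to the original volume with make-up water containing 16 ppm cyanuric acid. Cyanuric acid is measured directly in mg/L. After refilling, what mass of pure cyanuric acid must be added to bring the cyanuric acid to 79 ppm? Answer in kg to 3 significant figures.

2.96 kg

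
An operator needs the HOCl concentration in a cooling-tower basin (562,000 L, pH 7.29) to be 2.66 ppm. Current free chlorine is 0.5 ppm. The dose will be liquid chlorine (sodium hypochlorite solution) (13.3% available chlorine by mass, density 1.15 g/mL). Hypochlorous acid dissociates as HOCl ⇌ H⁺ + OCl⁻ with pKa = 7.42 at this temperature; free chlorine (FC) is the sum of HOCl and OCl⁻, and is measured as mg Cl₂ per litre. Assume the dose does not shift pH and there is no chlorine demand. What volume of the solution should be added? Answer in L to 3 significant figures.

[OCl⁻]/[HOCl] = 10^(pH − pKa) = 10^(7.29 − 7.42) = 0.7413; fraction as HOCl = 1/(1 + 0.7413) = 0.5743.
Free chlorine required for 2.66 ppm HOCl: 2.66 / 0.5743 = 4.632 ppm.
FC to add: 4.632 − 0.5 = 4.132 mg/L as Cl₂.
Cl₂ equivalent: 4.132 mg/L × 562,000 L = 2322 g.
Product at 13.3% available Cl: 2322 / 0.133 = 17,460 g.
Volume: 17,460 g ÷ 1.15 g/mL = 15,180 mL.

15.2 L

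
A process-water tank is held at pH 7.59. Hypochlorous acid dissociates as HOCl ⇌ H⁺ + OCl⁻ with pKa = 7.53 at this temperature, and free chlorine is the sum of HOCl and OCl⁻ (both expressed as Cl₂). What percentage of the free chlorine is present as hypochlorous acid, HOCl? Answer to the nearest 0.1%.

46.6%

[OCl⁻]/[HOCl] = 10^(pH − pKa) = 10^(7.59 − 7.53) = 10^0.06 = 1.148.
Fraction as HOCl = 1 / (1 + 1.148) = 0.4655.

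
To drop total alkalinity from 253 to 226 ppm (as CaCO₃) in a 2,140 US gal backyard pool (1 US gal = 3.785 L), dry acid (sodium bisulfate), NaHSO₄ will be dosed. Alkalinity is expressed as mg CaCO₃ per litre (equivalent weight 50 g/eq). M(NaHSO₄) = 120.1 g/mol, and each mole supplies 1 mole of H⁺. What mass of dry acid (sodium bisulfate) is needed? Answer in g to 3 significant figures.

525 g

Volume: 2,140 US gal × 3.785 L/gal = 8,100 L.
Alkalinity to neutralize: (253 − 226) = 27 mg/L as CaCO₃ × 8,100 L = 218.7 g as CaCO₃.
Equivalents of H⁺ required: 218.7 ÷ 50 g/eq = 4.374 eq = 4.374 mol NaHSO₄.
Mass of NaHSO₄: 4.374 × 120.1 = 525.3 g.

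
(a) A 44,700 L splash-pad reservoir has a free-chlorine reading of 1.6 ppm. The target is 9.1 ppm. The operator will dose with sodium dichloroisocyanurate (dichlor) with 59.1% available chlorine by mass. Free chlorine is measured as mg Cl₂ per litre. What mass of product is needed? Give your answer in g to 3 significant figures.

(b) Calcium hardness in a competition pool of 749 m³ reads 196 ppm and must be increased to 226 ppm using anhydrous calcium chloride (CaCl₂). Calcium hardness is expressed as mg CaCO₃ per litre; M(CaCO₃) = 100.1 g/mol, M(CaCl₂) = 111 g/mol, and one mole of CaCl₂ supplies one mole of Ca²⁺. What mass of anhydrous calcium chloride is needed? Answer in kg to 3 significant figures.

(a) 567 g; (b) 24.9 kg

(a) Chlorine deficit: 9.1 − 1.6 = 7.5 ppm = 7.5 mg/L as Cl₂.
(a) Cl₂ equivalent needed: 7.5 mg/L × 44,700 L = 335,200 mg = 335.2 g.
(a) Product at 59.1% available chlorine: 335.2 / 0.591 = 567.3 g.

(b) Volume: 749 m³ = 749,000 L.
(b) Hardness to add: (226 − 196) = 30 mg/L as CaCO₃ × 749,000 L = 22,470 g as CaCO₃.
(b) Moles of Ca²⁺ (1 mol Ca²⁺ ≡ 1 mol CaCO₃): 22,470 / 100.1 g/mol = 224.5 mol.
(b) Mass of CaCl₂: 224.5 × 111 = 24,920 g.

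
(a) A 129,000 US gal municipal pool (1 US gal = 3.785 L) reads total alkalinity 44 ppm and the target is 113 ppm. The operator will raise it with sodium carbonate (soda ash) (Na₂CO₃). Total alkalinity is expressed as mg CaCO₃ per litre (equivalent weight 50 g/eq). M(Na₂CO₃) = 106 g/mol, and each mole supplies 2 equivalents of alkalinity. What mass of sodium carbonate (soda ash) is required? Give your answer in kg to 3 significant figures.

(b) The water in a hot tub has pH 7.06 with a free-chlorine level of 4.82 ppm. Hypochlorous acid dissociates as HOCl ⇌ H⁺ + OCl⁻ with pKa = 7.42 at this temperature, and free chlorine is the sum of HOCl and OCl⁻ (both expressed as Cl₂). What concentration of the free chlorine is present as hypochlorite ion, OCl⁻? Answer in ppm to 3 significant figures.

(a) 35.7 kg; (b) 1.46 ppm

(a) Volume: 129,000 US gal × 3.785 L/gal = 488,265 L.
(a) Alkalinity to add: (113 − 44) = 69 mg/L as CaCO₃ × 488,265 L = 33,690 g as CaCO₃.
(a) Equivalents: 33,690 g ÷ 50 g/eq = 673.8 eq.
(a) Each mole of Na₂CO₃ supplies 2 eq, so 673.8 / 2 = 336.9 mol.
(a) Mass: 336.9 mol × 106 g/mol = 35,710 g.

(b) [OCl⁻]/[HOCl] = 10^(pH − pKa) = 10^(7.06 − 7.42) = 10^-0.36 = 0.4365.
(b) Fraction as HOCl = 1 / (1 + 0.4365) = 0.6961.
(b) OCl⁻ = (1 − 0.6961) × 4.82 ppm = 1.465 ppm.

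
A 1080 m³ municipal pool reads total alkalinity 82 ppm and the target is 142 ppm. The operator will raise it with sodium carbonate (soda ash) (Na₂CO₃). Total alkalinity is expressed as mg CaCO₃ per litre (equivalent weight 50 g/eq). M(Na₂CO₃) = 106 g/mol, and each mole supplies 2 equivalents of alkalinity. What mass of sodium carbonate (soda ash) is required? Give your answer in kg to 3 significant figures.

Volume: 1080 m³ = 1,080,000 L.
Alkalinity to add: (142 − 82) = 60 mg/L as CaCO₃ × 1,080,000 L = 64,800 g as CaCO₃.
Equivalents: 64,800 g ÷ 50 g/eq = 1296 eq.
Each mole of Na₂CO₃ supplies 2 eq, so 1296 / 2 = 648 mol.
Mass: 648 mol × 106 g/mol = 68,690 g.

68.7 kg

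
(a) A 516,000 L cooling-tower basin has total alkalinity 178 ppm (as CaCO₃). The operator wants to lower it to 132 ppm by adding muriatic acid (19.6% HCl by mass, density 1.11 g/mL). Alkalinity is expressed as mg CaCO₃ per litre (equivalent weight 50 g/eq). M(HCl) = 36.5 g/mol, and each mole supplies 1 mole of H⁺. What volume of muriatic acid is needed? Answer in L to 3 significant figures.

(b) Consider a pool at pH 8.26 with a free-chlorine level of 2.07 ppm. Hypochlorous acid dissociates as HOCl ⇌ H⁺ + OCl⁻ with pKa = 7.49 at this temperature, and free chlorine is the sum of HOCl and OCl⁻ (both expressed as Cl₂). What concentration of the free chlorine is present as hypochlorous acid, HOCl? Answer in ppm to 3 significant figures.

(a) Alkalinity to neutralize: (178 − 132) = 46 mg/L as CaCO₃ × 516,000 L = 23,740 g as CaCO₃.
(a) Equivalents of H⁺ required: 23,740 ÷ 50 g/eq = 474.7 eq = 474.7 mol HCl.
(a) Mass of HCl: 474.7 × 36.5 = 17,330 g.
(a) Mass of 19.6% solution: 17,330 / 0.196 = 88,400 g.
(a) Volume: 88,400 g ÷ 1.11 g/mL = 79,640 mL.

(b) [OCl⁻]/[HOCl] = 10^(pH − pKa) = 10^(8.26 − 7.49) = 10^0.77 = 5.888.
(b) Fraction as HOCl = 1 / (1 + 5.888) = 0.1452.
(b) HOCl = 0.1452 × 2.07 ppm = 0.3005 ppm.

(a) 79.6 L; (b) 0.301 ppm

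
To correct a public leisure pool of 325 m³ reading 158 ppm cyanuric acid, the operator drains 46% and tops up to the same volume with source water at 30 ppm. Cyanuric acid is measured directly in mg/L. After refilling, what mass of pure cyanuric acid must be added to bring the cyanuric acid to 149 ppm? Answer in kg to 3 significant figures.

16.2 kg

Volume: 325 m³ = 325,000 L.
After draining 46% and refilling: 158 × 0.54 + 30 × 0.46 = 99.12 ppm.
Deficit to target: 149 − 99.12 = 49.88 mg/L.
Mass: 49.88 mg/L × 325,000 L = 16,210 g cyanuric acid.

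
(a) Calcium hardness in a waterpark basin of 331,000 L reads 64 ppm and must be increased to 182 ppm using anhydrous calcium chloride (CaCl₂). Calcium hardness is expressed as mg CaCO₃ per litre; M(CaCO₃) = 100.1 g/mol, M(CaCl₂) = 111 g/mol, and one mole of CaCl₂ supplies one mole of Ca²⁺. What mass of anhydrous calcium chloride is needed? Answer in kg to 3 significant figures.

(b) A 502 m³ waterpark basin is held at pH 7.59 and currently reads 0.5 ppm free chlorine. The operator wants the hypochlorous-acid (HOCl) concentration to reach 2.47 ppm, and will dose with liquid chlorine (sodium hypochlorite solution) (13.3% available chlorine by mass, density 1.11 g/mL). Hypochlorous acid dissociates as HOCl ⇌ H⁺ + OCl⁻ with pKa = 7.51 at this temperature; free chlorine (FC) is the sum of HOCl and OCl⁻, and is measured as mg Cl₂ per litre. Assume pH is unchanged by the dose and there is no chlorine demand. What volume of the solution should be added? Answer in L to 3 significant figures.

(a) 43.3 kg; (b) 16.8 L

(a) Hardness to add: (182 − 64) = 118 mg/L as CaCO₃ × 331,000 L = 39,060 g as CaCO₃.
(a) Moles of Ca²⁺ (1 mol Ca²⁺ ≡ 1 mol CaCO₃): 39,060 / 100.1 g/mol = 390.2 mol.
(a) Mass of CaCl₂: 390.2 × 111 = 43,310 g.

(b) Volume: 502 m³ = 502,000 L.
(b) [OCl⁻]/[HOCl] = 10^(pH − pKa) = 10^(7.59 − 7.51) = 1.202; fraction as HOCl = 1/(1 + 1.202) = 0.4541.
(b) Free chlorine required for 2.47 ppm HOCl: 2.47 / 0.4541 = 5.44 ppm.
(b) FC to add: 5.44 − 0.5 = 4.94 mg/L as Cl₂.
(b) Cl₂ equivalent: 4.94 mg/L × 502,000 L = 2480 g.
(b) Product at 13.3% available Cl: 2480 / 0.133 = 18,640 g.
(b) Volume: 18,640 g ÷ 1.11 g/mL = 16,800 mL.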